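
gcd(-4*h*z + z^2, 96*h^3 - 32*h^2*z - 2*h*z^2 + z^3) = -4*h + z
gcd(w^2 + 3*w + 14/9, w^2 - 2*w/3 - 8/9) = w + 2/3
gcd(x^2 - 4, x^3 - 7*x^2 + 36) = x + 2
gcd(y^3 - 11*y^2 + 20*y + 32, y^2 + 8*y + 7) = y + 1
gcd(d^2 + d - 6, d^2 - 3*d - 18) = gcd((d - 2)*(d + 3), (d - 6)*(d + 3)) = d + 3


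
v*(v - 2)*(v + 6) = v^3 + 4*v^2 - 12*v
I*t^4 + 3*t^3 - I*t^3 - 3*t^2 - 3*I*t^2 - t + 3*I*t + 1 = (t - 1)*(t - I)^2*(I*t + 1)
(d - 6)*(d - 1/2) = d^2 - 13*d/2 + 3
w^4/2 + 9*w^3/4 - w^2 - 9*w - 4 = (w/2 + 1)*(w - 2)*(w + 1/2)*(w + 4)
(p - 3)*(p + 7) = p^2 + 4*p - 21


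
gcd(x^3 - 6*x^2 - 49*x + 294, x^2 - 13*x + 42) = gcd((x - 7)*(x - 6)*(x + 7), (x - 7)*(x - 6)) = x^2 - 13*x + 42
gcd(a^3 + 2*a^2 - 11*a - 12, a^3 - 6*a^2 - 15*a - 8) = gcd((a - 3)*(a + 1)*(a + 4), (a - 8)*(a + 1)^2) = a + 1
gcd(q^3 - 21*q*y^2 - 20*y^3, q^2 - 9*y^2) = 1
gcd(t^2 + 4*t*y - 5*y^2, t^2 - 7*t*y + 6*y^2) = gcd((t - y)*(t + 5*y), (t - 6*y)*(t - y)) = -t + y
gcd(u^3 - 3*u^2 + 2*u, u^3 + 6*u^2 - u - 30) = u - 2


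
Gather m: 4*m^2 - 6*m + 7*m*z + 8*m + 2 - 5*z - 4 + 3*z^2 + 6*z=4*m^2 + m*(7*z + 2) + 3*z^2 + z - 2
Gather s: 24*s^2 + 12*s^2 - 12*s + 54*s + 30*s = 36*s^2 + 72*s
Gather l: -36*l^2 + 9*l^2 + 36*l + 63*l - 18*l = -27*l^2 + 81*l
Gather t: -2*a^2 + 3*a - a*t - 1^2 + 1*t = -2*a^2 + 3*a + t*(1 - a) - 1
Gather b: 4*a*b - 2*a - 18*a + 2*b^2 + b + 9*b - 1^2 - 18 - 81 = -20*a + 2*b^2 + b*(4*a + 10) - 100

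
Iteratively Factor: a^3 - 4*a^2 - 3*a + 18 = (a - 3)*(a^2 - a - 6) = (a - 3)^2*(a + 2)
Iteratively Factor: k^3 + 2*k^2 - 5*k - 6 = (k + 3)*(k^2 - k - 2) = (k - 2)*(k + 3)*(k + 1)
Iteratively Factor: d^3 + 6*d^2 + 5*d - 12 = (d + 4)*(d^2 + 2*d - 3) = (d - 1)*(d + 4)*(d + 3)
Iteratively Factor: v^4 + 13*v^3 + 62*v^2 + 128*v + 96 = (v + 2)*(v^3 + 11*v^2 + 40*v + 48) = (v + 2)*(v + 4)*(v^2 + 7*v + 12) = (v + 2)*(v + 3)*(v + 4)*(v + 4)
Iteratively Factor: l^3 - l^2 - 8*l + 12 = (l - 2)*(l^2 + l - 6) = (l - 2)*(l + 3)*(l - 2)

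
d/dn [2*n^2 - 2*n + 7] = 4*n - 2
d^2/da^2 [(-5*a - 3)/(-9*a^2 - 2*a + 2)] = 2*(4*(5*a + 3)*(9*a + 1)^2 - (135*a + 37)*(9*a^2 + 2*a - 2))/(9*a^2 + 2*a - 2)^3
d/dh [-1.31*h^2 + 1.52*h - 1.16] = 1.52 - 2.62*h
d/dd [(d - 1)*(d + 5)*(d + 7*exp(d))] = 7*d^2*exp(d) + 3*d^2 + 42*d*exp(d) + 8*d - 7*exp(d) - 5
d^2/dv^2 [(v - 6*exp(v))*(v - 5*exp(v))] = -11*v*exp(v) + 120*exp(2*v) - 22*exp(v) + 2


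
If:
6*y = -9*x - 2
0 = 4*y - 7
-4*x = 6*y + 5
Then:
No Solution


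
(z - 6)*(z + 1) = z^2 - 5*z - 6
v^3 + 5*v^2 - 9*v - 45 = (v - 3)*(v + 3)*(v + 5)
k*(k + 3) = k^2 + 3*k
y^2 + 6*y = y*(y + 6)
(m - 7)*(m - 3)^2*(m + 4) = m^4 - 9*m^3 - m^2 + 141*m - 252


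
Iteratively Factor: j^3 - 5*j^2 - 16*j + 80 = (j - 4)*(j^2 - j - 20) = (j - 4)*(j + 4)*(j - 5)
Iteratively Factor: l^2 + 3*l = (l + 3)*(l)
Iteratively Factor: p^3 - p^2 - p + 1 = (p - 1)*(p^2 - 1) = (p - 1)*(p + 1)*(p - 1)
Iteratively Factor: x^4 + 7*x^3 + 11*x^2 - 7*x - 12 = (x + 3)*(x^3 + 4*x^2 - x - 4) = (x + 3)*(x + 4)*(x^2 - 1) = (x - 1)*(x + 3)*(x + 4)*(x + 1)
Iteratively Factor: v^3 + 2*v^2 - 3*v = (v + 3)*(v^2 - v) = (v - 1)*(v + 3)*(v)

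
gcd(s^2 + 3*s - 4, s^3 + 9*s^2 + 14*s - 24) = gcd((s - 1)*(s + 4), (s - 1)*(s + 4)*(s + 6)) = s^2 + 3*s - 4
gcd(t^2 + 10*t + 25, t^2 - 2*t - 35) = t + 5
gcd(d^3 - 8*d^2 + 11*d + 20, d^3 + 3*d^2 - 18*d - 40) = d - 4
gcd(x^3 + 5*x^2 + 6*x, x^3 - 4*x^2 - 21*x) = x^2 + 3*x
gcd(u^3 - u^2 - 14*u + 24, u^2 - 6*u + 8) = u - 2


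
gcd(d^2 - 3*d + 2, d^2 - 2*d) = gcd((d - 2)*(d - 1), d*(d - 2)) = d - 2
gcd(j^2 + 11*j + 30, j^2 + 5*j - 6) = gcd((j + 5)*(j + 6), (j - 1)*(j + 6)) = j + 6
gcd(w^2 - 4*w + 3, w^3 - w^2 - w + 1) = w - 1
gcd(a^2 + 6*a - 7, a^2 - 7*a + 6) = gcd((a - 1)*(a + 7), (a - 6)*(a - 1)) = a - 1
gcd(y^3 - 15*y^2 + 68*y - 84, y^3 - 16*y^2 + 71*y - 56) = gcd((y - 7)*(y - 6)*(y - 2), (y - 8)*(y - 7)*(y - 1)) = y - 7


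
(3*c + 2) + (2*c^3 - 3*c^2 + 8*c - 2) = 2*c^3 - 3*c^2 + 11*c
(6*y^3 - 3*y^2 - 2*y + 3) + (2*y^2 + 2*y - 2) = 6*y^3 - y^2 + 1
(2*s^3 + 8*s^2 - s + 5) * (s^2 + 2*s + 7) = 2*s^5 + 12*s^4 + 29*s^3 + 59*s^2 + 3*s + 35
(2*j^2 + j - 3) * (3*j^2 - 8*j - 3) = 6*j^4 - 13*j^3 - 23*j^2 + 21*j + 9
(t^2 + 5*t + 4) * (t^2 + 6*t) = t^4 + 11*t^3 + 34*t^2 + 24*t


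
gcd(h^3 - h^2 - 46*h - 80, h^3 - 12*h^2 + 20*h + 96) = h^2 - 6*h - 16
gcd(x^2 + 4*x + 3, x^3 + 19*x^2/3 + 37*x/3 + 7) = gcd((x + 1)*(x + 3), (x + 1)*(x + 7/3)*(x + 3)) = x^2 + 4*x + 3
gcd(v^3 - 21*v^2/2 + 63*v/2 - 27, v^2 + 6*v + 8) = 1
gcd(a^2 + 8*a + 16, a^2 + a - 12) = a + 4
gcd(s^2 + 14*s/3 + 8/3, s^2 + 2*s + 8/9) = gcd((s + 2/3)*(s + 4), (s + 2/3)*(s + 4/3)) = s + 2/3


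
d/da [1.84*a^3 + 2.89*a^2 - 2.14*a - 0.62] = 5.52*a^2 + 5.78*a - 2.14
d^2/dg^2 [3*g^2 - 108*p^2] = 6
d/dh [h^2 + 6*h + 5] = 2*h + 6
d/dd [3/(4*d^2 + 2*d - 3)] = 6*(-4*d - 1)/(4*d^2 + 2*d - 3)^2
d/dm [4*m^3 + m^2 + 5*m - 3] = 12*m^2 + 2*m + 5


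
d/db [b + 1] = 1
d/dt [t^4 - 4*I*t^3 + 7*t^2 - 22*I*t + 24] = 4*t^3 - 12*I*t^2 + 14*t - 22*I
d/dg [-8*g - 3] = -8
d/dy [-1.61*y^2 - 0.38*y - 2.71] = -3.22*y - 0.38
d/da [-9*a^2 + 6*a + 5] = 6 - 18*a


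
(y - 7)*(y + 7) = y^2 - 49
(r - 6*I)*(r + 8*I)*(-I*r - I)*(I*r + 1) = r^4 + r^3 + I*r^3 + 50*r^2 + I*r^2 + 50*r - 48*I*r - 48*I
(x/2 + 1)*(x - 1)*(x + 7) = x^3/2 + 4*x^2 + 5*x/2 - 7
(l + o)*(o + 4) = l*o + 4*l + o^2 + 4*o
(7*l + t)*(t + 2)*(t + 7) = 7*l*t^2 + 63*l*t + 98*l + t^3 + 9*t^2 + 14*t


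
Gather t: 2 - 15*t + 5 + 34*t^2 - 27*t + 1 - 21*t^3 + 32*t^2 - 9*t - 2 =-21*t^3 + 66*t^2 - 51*t + 6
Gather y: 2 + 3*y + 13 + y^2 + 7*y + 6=y^2 + 10*y + 21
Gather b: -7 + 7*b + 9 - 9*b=2 - 2*b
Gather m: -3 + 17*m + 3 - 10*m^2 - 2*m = -10*m^2 + 15*m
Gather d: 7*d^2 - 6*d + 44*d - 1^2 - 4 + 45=7*d^2 + 38*d + 40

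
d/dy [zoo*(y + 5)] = zoo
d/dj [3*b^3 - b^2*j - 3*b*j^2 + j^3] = -b^2 - 6*b*j + 3*j^2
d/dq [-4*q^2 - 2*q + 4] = -8*q - 2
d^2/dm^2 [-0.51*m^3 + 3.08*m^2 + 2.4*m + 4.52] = 6.16 - 3.06*m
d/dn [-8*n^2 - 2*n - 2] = -16*n - 2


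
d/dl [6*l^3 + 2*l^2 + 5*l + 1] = 18*l^2 + 4*l + 5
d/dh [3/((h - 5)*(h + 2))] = 3*(3 - 2*h)/(h^4 - 6*h^3 - 11*h^2 + 60*h + 100)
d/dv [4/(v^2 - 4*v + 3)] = 8*(2 - v)/(v^2 - 4*v + 3)^2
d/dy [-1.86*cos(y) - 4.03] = 1.86*sin(y)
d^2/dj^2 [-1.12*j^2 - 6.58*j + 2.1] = -2.24000000000000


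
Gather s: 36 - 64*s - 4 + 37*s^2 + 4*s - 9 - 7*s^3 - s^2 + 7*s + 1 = -7*s^3 + 36*s^2 - 53*s + 24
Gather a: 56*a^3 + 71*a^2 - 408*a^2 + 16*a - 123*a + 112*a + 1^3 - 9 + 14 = 56*a^3 - 337*a^2 + 5*a + 6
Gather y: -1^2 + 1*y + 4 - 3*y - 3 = -2*y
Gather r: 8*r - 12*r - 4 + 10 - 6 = -4*r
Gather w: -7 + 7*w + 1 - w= 6*w - 6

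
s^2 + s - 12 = (s - 3)*(s + 4)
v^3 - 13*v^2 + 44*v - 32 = (v - 8)*(v - 4)*(v - 1)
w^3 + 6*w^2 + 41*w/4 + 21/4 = (w + 1)*(w + 3/2)*(w + 7/2)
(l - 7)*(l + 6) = l^2 - l - 42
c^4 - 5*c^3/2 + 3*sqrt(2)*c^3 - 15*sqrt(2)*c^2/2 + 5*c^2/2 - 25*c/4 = c*(c - 5/2)*(c + sqrt(2)/2)*(c + 5*sqrt(2)/2)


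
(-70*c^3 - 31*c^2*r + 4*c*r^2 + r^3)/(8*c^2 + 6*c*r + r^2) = (-35*c^2 + 2*c*r + r^2)/(4*c + r)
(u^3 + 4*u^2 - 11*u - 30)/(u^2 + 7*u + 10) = u - 3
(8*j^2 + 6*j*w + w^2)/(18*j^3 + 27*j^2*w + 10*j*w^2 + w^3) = (8*j^2 + 6*j*w + w^2)/(18*j^3 + 27*j^2*w + 10*j*w^2 + w^3)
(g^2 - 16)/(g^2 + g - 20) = (g + 4)/(g + 5)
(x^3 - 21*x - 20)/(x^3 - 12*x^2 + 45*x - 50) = (x^2 + 5*x + 4)/(x^2 - 7*x + 10)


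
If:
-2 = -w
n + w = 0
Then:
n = -2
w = 2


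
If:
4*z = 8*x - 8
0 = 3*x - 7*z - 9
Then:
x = 5/11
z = -12/11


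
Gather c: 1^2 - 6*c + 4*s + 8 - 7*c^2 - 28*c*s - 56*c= -7*c^2 + c*(-28*s - 62) + 4*s + 9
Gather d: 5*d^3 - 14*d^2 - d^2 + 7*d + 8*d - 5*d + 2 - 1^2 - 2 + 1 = 5*d^3 - 15*d^2 + 10*d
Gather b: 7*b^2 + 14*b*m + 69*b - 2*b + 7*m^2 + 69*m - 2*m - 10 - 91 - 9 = 7*b^2 + b*(14*m + 67) + 7*m^2 + 67*m - 110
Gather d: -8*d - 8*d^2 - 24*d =-8*d^2 - 32*d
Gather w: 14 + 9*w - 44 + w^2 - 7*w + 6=w^2 + 2*w - 24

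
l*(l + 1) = l^2 + l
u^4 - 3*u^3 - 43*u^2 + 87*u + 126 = (u - 7)*(u - 3)*(u + 1)*(u + 6)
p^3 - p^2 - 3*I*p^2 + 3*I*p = p*(p - 1)*(p - 3*I)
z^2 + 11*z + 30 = (z + 5)*(z + 6)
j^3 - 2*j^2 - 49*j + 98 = (j - 7)*(j - 2)*(j + 7)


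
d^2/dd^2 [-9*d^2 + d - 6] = -18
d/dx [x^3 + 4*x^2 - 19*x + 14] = 3*x^2 + 8*x - 19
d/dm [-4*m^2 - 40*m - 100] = -8*m - 40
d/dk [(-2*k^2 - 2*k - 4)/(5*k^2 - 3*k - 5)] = 2*(8*k^2 + 30*k - 1)/(25*k^4 - 30*k^3 - 41*k^2 + 30*k + 25)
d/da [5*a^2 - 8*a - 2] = 10*a - 8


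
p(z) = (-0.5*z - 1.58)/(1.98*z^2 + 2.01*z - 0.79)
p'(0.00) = 5.72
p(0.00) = 2.00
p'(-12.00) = 0.00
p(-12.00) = 0.02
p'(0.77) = 2.41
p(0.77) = -1.02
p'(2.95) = 0.06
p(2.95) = -0.14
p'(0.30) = 71499.74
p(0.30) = 196.59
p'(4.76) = 0.02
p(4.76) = -0.07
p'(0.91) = 1.41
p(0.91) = -0.76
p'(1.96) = 0.17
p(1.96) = -0.24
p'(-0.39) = 0.79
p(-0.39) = 1.09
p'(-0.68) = -0.15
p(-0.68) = 1.00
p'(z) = (-3.96*z - 2.01)*(-0.5*z - 1.58)/(1.98*z^2 + 2.01*z - 0.79)^2 - 0.5/(1.98*z^2 + 2.01*z - 0.79) = (0.99*z^2 + 6.2568*z + 3.5708)/(3.9204*z^4 + 7.9596*z^3 + 0.911699999999999*z^2 - 3.1758*z + 0.6241)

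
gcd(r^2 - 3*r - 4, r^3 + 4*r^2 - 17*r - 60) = r - 4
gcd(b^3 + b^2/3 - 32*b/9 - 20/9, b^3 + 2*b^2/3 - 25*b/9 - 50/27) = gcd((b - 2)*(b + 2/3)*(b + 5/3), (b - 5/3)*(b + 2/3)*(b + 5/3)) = b^2 + 7*b/3 + 10/9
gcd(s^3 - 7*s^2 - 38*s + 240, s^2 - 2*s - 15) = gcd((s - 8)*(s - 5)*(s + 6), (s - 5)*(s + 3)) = s - 5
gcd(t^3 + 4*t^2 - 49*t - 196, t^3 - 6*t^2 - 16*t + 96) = t + 4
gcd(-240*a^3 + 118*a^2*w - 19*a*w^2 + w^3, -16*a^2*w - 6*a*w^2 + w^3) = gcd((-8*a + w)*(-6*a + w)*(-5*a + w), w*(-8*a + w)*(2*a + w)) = -8*a + w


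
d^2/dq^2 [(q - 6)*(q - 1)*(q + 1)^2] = 12*q^2 - 30*q - 14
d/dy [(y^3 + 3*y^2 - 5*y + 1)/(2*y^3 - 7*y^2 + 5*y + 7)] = (-13*y^4 + 30*y^3 - 5*y^2 + 56*y - 40)/(4*y^6 - 28*y^5 + 69*y^4 - 42*y^3 - 73*y^2 + 70*y + 49)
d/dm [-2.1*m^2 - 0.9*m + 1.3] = -4.2*m - 0.9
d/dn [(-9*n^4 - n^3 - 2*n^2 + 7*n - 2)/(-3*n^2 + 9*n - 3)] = (18*n^5 - 80*n^4 + 30*n^3 + 4*n^2 - 1)/(3*(n^4 - 6*n^3 + 11*n^2 - 6*n + 1))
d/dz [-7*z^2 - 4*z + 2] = -14*z - 4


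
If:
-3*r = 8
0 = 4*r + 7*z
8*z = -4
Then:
No Solution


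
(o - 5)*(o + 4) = o^2 - o - 20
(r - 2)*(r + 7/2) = r^2 + 3*r/2 - 7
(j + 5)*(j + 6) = j^2 + 11*j + 30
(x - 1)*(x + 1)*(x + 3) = x^3 + 3*x^2 - x - 3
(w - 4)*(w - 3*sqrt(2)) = w^2 - 3*sqrt(2)*w - 4*w + 12*sqrt(2)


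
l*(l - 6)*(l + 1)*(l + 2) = l^4 - 3*l^3 - 16*l^2 - 12*l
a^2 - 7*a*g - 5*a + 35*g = (a - 5)*(a - 7*g)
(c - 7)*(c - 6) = c^2 - 13*c + 42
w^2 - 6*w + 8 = (w - 4)*(w - 2)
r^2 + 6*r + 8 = (r + 2)*(r + 4)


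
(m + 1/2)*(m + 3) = m^2 + 7*m/2 + 3/2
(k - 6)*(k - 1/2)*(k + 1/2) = k^3 - 6*k^2 - k/4 + 3/2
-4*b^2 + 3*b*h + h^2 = (-b + h)*(4*b + h)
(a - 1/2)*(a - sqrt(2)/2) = a^2 - sqrt(2)*a/2 - a/2 + sqrt(2)/4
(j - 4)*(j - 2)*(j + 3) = j^3 - 3*j^2 - 10*j + 24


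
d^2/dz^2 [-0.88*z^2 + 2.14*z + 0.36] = -1.76000000000000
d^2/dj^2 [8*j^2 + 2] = 16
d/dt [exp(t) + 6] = exp(t)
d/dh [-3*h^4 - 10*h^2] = -12*h^3 - 20*h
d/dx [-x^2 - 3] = -2*x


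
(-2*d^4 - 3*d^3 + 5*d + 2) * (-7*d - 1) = 14*d^5 + 23*d^4 + 3*d^3 - 35*d^2 - 19*d - 2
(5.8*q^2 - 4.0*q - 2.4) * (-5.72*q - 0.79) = -33.176*q^3 + 18.298*q^2 + 16.888*q + 1.896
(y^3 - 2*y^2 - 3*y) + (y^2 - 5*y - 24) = y^3 - y^2 - 8*y - 24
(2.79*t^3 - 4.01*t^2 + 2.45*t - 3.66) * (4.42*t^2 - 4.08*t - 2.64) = 12.3318*t^5 - 29.1074*t^4 + 19.8242*t^3 - 15.5868*t^2 + 8.4648*t + 9.6624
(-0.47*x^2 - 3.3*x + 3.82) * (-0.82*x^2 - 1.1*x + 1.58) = 0.3854*x^4 + 3.223*x^3 - 0.245*x^2 - 9.416*x + 6.0356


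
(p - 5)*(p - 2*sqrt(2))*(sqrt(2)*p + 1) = sqrt(2)*p^3 - 5*sqrt(2)*p^2 - 3*p^2 - 2*sqrt(2)*p + 15*p + 10*sqrt(2)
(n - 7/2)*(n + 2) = n^2 - 3*n/2 - 7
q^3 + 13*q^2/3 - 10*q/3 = q*(q - 2/3)*(q + 5)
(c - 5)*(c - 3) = c^2 - 8*c + 15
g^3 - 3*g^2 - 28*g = g*(g - 7)*(g + 4)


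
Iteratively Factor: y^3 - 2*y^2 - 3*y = (y - 3)*(y^2 + y) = (y - 3)*(y + 1)*(y)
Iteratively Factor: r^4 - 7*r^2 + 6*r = (r - 2)*(r^3 + 2*r^2 - 3*r) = (r - 2)*(r + 3)*(r^2 - r) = (r - 2)*(r - 1)*(r + 3)*(r)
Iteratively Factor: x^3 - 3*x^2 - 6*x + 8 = (x - 4)*(x^2 + x - 2) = (x - 4)*(x + 2)*(x - 1)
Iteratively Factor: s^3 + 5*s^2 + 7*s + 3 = (s + 3)*(s^2 + 2*s + 1) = (s + 1)*(s + 3)*(s + 1)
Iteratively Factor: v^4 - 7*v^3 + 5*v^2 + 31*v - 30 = (v - 1)*(v^3 - 6*v^2 - v + 30) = (v - 1)*(v + 2)*(v^2 - 8*v + 15) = (v - 3)*(v - 1)*(v + 2)*(v - 5)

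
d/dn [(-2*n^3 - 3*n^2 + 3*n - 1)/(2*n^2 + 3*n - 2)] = (-4*n^4 - 12*n^3 - 3*n^2 + 16*n - 3)/(4*n^4 + 12*n^3 + n^2 - 12*n + 4)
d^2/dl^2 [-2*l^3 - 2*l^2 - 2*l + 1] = -12*l - 4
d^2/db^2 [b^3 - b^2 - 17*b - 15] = 6*b - 2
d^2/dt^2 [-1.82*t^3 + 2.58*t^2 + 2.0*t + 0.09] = 5.16 - 10.92*t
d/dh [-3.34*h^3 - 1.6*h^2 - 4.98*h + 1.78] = -10.02*h^2 - 3.2*h - 4.98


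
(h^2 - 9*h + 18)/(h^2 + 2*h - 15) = (h - 6)/(h + 5)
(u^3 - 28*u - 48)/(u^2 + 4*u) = u - 4 - 12/u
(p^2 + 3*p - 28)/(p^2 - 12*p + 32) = (p + 7)/(p - 8)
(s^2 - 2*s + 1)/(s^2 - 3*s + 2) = (s - 1)/(s - 2)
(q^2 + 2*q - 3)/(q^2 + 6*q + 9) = (q - 1)/(q + 3)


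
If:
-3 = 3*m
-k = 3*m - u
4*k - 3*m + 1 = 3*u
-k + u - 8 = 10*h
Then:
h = -11/10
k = -13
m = -1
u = -16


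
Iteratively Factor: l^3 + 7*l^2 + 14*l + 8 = (l + 1)*(l^2 + 6*l + 8) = (l + 1)*(l + 2)*(l + 4)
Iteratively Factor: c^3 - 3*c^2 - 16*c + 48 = (c - 4)*(c^2 + c - 12) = (c - 4)*(c - 3)*(c + 4)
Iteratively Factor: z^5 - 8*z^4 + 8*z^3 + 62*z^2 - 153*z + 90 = (z + 3)*(z^4 - 11*z^3 + 41*z^2 - 61*z + 30) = (z - 3)*(z + 3)*(z^3 - 8*z^2 + 17*z - 10) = (z - 5)*(z - 3)*(z + 3)*(z^2 - 3*z + 2) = (z - 5)*(z - 3)*(z - 1)*(z + 3)*(z - 2)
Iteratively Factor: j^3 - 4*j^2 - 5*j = (j - 5)*(j^2 + j) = j*(j - 5)*(j + 1)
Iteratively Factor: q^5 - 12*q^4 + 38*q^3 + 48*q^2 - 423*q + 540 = (q - 5)*(q^4 - 7*q^3 + 3*q^2 + 63*q - 108) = (q - 5)*(q - 3)*(q^3 - 4*q^2 - 9*q + 36) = (q - 5)*(q - 4)*(q - 3)*(q^2 - 9) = (q - 5)*(q - 4)*(q - 3)^2*(q + 3)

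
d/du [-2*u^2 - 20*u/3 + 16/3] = -4*u - 20/3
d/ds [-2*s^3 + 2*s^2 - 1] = 2*s*(2 - 3*s)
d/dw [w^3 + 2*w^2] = w*(3*w + 4)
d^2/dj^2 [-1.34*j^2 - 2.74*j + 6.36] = -2.68000000000000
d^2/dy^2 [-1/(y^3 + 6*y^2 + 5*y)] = 2*(3*y*(y + 2)*(y^2 + 6*y + 5) - (3*y^2 + 12*y + 5)^2)/(y^3*(y^2 + 6*y + 5)^3)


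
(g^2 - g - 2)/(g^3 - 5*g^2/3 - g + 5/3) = 3*(g - 2)/(3*g^2 - 8*g + 5)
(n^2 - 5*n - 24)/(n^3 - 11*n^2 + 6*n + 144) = 1/(n - 6)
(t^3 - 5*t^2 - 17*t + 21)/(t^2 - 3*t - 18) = (t^2 - 8*t + 7)/(t - 6)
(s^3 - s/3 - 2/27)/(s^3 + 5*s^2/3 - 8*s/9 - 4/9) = (s + 1/3)/(s + 2)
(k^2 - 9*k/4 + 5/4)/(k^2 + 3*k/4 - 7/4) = (4*k - 5)/(4*k + 7)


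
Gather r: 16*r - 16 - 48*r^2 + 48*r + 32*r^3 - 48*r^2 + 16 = 32*r^3 - 96*r^2 + 64*r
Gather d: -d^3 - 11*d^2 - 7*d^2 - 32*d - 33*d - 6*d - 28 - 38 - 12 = -d^3 - 18*d^2 - 71*d - 78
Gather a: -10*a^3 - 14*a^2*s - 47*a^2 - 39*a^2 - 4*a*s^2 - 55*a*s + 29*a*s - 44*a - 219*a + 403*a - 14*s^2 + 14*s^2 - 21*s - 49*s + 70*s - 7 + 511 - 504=-10*a^3 + a^2*(-14*s - 86) + a*(-4*s^2 - 26*s + 140)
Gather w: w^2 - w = w^2 - w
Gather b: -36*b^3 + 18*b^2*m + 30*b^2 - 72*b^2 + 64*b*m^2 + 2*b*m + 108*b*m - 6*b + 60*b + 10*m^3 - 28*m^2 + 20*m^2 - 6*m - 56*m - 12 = -36*b^3 + b^2*(18*m - 42) + b*(64*m^2 + 110*m + 54) + 10*m^3 - 8*m^2 - 62*m - 12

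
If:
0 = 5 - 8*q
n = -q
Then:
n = -5/8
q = 5/8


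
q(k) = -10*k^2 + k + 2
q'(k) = 1 - 20*k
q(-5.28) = -282.06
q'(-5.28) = 106.60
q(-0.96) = -8.18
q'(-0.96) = 20.20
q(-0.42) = -0.18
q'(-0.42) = 9.40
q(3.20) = -97.20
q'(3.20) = -63.00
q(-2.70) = -73.60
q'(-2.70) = 55.00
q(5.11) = -254.01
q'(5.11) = -101.20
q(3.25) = -100.38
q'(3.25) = -64.00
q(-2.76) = -76.94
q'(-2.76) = 56.20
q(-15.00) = -2263.00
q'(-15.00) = 301.00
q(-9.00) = -817.00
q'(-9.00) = 181.00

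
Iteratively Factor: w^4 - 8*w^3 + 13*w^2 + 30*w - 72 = (w - 4)*(w^3 - 4*w^2 - 3*w + 18) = (w - 4)*(w - 3)*(w^2 - w - 6) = (w - 4)*(w - 3)^2*(w + 2)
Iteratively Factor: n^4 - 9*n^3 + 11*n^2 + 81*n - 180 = (n - 5)*(n^3 - 4*n^2 - 9*n + 36) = (n - 5)*(n - 4)*(n^2 - 9) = (n - 5)*(n - 4)*(n + 3)*(n - 3)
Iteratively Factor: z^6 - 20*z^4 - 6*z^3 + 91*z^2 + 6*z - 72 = (z - 1)*(z^5 + z^4 - 19*z^3 - 25*z^2 + 66*z + 72) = (z - 2)*(z - 1)*(z^4 + 3*z^3 - 13*z^2 - 51*z - 36) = (z - 2)*(z - 1)*(z + 3)*(z^3 - 13*z - 12) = (z - 2)*(z - 1)*(z + 1)*(z + 3)*(z^2 - z - 12) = (z - 2)*(z - 1)*(z + 1)*(z + 3)^2*(z - 4)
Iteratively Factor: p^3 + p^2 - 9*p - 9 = (p - 3)*(p^2 + 4*p + 3) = (p - 3)*(p + 1)*(p + 3)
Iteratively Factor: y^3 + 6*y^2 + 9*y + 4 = (y + 1)*(y^2 + 5*y + 4) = (y + 1)^2*(y + 4)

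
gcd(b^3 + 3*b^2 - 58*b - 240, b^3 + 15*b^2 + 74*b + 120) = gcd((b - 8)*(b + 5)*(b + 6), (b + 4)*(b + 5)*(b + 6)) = b^2 + 11*b + 30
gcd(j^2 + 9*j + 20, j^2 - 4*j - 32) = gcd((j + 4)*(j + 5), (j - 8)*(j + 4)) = j + 4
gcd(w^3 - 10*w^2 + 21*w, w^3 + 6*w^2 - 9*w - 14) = 1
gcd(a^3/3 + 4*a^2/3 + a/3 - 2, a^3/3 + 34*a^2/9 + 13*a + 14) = a + 3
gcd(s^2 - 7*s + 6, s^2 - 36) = s - 6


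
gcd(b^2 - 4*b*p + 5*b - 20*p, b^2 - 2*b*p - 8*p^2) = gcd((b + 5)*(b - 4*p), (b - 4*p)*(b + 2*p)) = -b + 4*p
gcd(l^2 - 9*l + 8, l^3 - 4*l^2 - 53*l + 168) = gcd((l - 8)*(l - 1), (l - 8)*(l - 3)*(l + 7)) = l - 8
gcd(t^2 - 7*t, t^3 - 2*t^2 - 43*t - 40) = 1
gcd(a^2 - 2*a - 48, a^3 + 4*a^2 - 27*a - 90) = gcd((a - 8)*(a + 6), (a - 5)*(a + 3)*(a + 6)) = a + 6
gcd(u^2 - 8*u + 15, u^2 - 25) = u - 5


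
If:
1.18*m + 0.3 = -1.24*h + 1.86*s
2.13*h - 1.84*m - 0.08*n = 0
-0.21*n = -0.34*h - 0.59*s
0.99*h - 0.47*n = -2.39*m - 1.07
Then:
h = -1.04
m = -0.99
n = -4.94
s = -1.16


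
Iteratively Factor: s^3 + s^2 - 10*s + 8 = (s - 1)*(s^2 + 2*s - 8) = (s - 1)*(s + 4)*(s - 2)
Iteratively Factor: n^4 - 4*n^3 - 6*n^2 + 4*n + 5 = (n + 1)*(n^3 - 5*n^2 - n + 5) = (n - 5)*(n + 1)*(n^2 - 1) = (n - 5)*(n + 1)^2*(n - 1)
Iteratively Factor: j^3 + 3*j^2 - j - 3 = (j + 3)*(j^2 - 1) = (j + 1)*(j + 3)*(j - 1)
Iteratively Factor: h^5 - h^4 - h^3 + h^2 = (h + 1)*(h^4 - 2*h^3 + h^2) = (h - 1)*(h + 1)*(h^3 - h^2) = h*(h - 1)*(h + 1)*(h^2 - h) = h*(h - 1)^2*(h + 1)*(h)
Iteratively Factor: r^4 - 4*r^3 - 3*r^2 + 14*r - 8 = (r + 2)*(r^3 - 6*r^2 + 9*r - 4) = (r - 1)*(r + 2)*(r^2 - 5*r + 4) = (r - 4)*(r - 1)*(r + 2)*(r - 1)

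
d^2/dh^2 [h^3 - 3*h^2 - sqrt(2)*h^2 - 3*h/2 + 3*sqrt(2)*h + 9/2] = 6*h - 6 - 2*sqrt(2)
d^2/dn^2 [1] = 0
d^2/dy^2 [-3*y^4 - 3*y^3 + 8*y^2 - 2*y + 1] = -36*y^2 - 18*y + 16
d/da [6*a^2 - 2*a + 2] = 12*a - 2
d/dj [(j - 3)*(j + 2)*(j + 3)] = 3*j^2 + 4*j - 9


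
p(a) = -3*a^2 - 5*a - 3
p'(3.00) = -23.00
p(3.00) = -45.00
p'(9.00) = -59.00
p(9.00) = -291.00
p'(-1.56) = 4.36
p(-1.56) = -2.50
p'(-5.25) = 26.50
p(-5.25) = -59.44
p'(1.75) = -15.50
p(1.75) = -20.94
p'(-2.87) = 12.22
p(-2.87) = -13.36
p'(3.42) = -25.52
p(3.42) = -55.19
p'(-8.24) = 44.44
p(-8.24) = -165.49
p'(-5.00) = 25.00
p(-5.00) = -53.00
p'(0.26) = -6.56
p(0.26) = -4.50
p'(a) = -6*a - 5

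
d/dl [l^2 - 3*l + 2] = 2*l - 3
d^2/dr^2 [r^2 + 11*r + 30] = 2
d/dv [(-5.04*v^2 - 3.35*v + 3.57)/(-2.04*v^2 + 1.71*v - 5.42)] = (-15.4524*v^2 + 69.1992*v + 12.0523)/(4.1616*v^4 - 6.9768*v^3 + 25.0377*v^2 - 18.5364*v + 29.3764)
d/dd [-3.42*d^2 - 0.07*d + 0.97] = -6.84*d - 0.07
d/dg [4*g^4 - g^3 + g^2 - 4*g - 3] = 16*g^3 - 3*g^2 + 2*g - 4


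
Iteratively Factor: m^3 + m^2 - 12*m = (m - 3)*(m^2 + 4*m) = m*(m - 3)*(m + 4)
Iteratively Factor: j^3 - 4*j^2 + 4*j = (j - 2)*(j^2 - 2*j) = j*(j - 2)*(j - 2)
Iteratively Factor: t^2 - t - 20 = (t + 4)*(t - 5)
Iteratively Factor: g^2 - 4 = (g - 2)*(g + 2)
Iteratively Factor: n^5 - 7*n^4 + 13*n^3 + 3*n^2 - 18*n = (n - 3)*(n^4 - 4*n^3 + n^2 + 6*n) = (n - 3)^2*(n^3 - n^2 - 2*n) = n*(n - 3)^2*(n^2 - n - 2) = n*(n - 3)^2*(n + 1)*(n - 2)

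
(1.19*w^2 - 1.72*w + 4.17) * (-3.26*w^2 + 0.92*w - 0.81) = -3.8794*w^4 + 6.702*w^3 - 16.1405*w^2 + 5.2296*w - 3.3777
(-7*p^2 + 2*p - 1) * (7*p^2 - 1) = -49*p^4 + 14*p^3 - 2*p + 1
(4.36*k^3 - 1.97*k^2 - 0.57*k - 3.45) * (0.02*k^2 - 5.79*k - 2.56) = 0.0872*k^5 - 25.2838*k^4 + 0.233299999999998*k^3 + 8.2745*k^2 + 21.4347*k + 8.832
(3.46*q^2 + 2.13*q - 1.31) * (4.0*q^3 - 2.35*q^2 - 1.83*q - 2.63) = 13.84*q^5 + 0.388999999999999*q^4 - 16.5773*q^3 - 9.9192*q^2 - 3.2046*q + 3.4453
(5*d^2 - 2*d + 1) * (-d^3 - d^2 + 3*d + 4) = -5*d^5 - 3*d^4 + 16*d^3 + 13*d^2 - 5*d + 4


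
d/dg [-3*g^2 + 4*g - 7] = 4 - 6*g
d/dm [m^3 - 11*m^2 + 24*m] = 3*m^2 - 22*m + 24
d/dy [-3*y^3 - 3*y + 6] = -9*y^2 - 3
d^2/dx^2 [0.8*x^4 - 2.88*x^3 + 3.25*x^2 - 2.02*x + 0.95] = 9.6*x^2 - 17.28*x + 6.5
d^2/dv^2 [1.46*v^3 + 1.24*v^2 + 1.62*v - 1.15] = 8.76*v + 2.48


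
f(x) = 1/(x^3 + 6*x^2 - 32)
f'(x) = (-3*x^2 - 12*x)/(x^3 + 6*x^2 - 32)^2 = 3*x*(-x - 4)/(x^3 + 6*x^2 - 32)^2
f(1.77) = -0.13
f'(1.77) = -0.52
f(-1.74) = -0.05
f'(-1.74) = 0.03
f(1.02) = -0.04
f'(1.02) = -0.03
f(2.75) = 0.03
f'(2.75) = -0.05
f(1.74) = -0.12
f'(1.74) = -0.41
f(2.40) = 0.06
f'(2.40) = -0.17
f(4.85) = 0.00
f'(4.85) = -0.00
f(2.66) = 0.03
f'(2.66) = -0.06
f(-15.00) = 0.00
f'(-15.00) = 0.00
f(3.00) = 0.02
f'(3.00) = -0.03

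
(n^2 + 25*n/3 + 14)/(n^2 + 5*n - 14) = (n^2 + 25*n/3 + 14)/(n^2 + 5*n - 14)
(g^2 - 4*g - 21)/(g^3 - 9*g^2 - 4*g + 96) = (g - 7)/(g^2 - 12*g + 32)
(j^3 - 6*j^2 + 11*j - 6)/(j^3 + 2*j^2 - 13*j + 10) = (j - 3)/(j + 5)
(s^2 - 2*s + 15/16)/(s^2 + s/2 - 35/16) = (4*s - 3)/(4*s + 7)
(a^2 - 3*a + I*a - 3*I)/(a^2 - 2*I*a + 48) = (a^2 + a*(-3 + I) - 3*I)/(a^2 - 2*I*a + 48)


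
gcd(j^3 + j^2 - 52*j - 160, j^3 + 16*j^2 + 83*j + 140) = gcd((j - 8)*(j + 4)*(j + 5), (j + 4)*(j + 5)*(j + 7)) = j^2 + 9*j + 20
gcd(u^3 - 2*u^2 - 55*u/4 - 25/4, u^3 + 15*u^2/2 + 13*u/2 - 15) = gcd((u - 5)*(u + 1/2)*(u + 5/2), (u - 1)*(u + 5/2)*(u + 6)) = u + 5/2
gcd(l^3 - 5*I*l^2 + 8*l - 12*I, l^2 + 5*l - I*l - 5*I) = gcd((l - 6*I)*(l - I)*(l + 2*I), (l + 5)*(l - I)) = l - I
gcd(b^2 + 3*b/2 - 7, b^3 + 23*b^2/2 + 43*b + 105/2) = b + 7/2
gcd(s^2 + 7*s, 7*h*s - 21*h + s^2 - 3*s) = 1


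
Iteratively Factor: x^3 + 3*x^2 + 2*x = (x + 1)*(x^2 + 2*x) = (x + 1)*(x + 2)*(x)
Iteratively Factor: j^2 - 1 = (j + 1)*(j - 1)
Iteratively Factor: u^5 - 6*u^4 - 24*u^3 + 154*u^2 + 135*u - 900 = (u - 5)*(u^4 - u^3 - 29*u^2 + 9*u + 180) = (u - 5)*(u + 4)*(u^3 - 5*u^2 - 9*u + 45) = (u - 5)^2*(u + 4)*(u^2 - 9) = (u - 5)^2*(u - 3)*(u + 4)*(u + 3)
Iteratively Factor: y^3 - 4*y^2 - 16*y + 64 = (y - 4)*(y^2 - 16) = (y - 4)^2*(y + 4)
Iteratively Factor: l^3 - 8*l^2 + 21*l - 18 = (l - 3)*(l^2 - 5*l + 6) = (l - 3)^2*(l - 2)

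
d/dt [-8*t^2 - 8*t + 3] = -16*t - 8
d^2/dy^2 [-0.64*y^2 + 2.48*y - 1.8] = -1.28000000000000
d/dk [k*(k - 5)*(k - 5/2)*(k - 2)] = 4*k^3 - 57*k^2/2 + 55*k - 25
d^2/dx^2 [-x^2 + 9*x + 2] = -2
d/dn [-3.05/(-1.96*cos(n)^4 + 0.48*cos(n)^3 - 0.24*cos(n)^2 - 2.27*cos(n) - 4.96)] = (23.912*cos(n)^3 - 4.392*cos(n)^2 + 1.464*cos(n) + 6.9235)*sin(n)/(1.96*cos(n)^4 - 0.48*cos(n)^3 + 0.24*cos(n)^2 + 2.27*cos(n) + 4.96)^2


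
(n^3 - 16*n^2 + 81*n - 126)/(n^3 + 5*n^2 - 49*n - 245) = (n^2 - 9*n + 18)/(n^2 + 12*n + 35)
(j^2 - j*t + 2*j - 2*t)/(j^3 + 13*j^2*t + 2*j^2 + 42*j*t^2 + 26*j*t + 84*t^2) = (j - t)/(j^2 + 13*j*t + 42*t^2)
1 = 1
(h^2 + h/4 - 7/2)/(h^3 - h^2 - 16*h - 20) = (h - 7/4)/(h^2 - 3*h - 10)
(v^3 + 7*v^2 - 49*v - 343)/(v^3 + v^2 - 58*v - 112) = (v^2 - 49)/(v^2 - 6*v - 16)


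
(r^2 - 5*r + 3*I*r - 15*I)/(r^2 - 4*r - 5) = (r + 3*I)/(r + 1)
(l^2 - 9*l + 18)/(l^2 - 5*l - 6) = (l - 3)/(l + 1)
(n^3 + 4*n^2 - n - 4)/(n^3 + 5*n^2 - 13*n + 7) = (n^2 + 5*n + 4)/(n^2 + 6*n - 7)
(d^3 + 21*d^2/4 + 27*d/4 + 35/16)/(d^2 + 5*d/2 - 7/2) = (8*d^2 + 14*d + 5)/(8*(d - 1))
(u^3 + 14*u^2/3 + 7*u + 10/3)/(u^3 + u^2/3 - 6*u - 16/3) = (3*u + 5)/(3*u - 8)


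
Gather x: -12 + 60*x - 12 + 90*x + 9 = 150*x - 15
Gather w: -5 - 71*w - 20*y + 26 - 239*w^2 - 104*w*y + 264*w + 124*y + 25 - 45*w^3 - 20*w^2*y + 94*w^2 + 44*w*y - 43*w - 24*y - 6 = -45*w^3 + w^2*(-20*y - 145) + w*(150 - 60*y) + 80*y + 40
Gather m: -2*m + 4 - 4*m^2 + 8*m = -4*m^2 + 6*m + 4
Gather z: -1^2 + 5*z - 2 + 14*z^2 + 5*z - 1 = 14*z^2 + 10*z - 4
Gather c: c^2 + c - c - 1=c^2 - 1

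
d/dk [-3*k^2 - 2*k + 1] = -6*k - 2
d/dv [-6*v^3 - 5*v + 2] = -18*v^2 - 5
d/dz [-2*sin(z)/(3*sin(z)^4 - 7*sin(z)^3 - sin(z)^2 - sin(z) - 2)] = 2*(9*sin(z)^4 - 14*sin(z)^3 - sin(z)^2 + 2)*cos(z)/(-3*sin(z)^4 + 7*sin(z)^3 + sin(z)^2 + sin(z) + 2)^2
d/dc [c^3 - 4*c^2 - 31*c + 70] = 3*c^2 - 8*c - 31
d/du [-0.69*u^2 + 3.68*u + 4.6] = 3.68 - 1.38*u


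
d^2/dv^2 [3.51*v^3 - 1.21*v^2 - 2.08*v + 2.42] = 21.06*v - 2.42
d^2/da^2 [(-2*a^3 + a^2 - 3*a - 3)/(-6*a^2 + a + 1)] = 2*(116*a^3 + 312*a^2 + 6*a + 17)/(216*a^6 - 108*a^5 - 90*a^4 + 35*a^3 + 15*a^2 - 3*a - 1)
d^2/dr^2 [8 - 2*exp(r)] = -2*exp(r)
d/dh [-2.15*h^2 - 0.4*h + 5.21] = -4.3*h - 0.4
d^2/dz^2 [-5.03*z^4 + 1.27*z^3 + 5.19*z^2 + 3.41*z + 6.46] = -60.36*z^2 + 7.62*z + 10.38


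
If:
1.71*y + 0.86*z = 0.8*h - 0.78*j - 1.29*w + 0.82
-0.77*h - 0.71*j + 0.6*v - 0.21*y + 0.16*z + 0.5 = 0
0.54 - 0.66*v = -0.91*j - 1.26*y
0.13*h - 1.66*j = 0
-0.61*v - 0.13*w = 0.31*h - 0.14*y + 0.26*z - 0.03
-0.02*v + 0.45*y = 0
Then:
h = 0.41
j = 0.03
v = 0.94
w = 3.80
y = 0.04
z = -4.47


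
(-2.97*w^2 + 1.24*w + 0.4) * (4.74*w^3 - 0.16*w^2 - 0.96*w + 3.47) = -14.0778*w^5 + 6.3528*w^4 + 4.5488*w^3 - 11.5603*w^2 + 3.9188*w + 1.388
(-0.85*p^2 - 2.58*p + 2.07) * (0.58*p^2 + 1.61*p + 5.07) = -0.493*p^4 - 2.8649*p^3 - 7.2627*p^2 - 9.7479*p + 10.4949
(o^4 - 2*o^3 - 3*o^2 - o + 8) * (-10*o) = -10*o^5 + 20*o^4 + 30*o^3 + 10*o^2 - 80*o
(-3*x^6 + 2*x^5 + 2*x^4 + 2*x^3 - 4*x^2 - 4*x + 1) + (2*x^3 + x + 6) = -3*x^6 + 2*x^5 + 2*x^4 + 4*x^3 - 4*x^2 - 3*x + 7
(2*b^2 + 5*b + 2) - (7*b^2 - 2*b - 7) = -5*b^2 + 7*b + 9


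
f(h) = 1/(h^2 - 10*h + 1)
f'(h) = (10 - 2*h)/(h^2 - 10*h + 1)^2 = 2*(5 - h)/(h^2 - 10*h + 1)^2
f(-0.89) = 0.09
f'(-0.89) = 0.10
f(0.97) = -0.13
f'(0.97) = 0.13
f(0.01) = 1.11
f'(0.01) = 12.32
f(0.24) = -0.74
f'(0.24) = 5.28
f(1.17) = -0.11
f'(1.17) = 0.09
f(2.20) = -0.06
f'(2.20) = 0.02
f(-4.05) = 0.02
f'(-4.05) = 0.01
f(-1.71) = 0.05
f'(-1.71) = 0.03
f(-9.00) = 0.01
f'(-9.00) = 0.00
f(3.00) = -0.05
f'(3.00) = 0.01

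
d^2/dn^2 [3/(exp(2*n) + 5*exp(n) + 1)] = 3*(2*(2*exp(n) + 5)^2*exp(n) - (4*exp(n) + 5)*(exp(2*n) + 5*exp(n) + 1))*exp(n)/(exp(2*n) + 5*exp(n) + 1)^3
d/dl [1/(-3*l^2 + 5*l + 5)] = (6*l - 5)/(-3*l^2 + 5*l + 5)^2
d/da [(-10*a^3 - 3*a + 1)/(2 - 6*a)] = a^2*(30*a - 15)/(9*a^2 - 6*a + 1)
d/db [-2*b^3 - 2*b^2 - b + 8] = -6*b^2 - 4*b - 1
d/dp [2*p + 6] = 2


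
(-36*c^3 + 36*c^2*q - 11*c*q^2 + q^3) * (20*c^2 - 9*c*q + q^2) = -720*c^5 + 1044*c^4*q - 580*c^3*q^2 + 155*c^2*q^3 - 20*c*q^4 + q^5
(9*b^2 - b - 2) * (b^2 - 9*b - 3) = 9*b^4 - 82*b^3 - 20*b^2 + 21*b + 6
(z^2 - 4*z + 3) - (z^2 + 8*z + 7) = -12*z - 4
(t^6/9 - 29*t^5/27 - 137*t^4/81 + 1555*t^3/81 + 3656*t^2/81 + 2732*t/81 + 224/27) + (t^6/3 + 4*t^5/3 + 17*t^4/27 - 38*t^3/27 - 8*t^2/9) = 4*t^6/9 + 7*t^5/27 - 86*t^4/81 + 1441*t^3/81 + 3584*t^2/81 + 2732*t/81 + 224/27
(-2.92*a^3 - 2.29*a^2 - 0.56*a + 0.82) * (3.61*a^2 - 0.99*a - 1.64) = -10.5412*a^5 - 5.3761*a^4 + 5.0343*a^3 + 7.2702*a^2 + 0.1066*a - 1.3448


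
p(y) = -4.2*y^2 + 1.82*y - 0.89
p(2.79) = -28.51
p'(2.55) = -19.60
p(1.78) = -10.96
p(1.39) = -6.48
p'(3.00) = -23.38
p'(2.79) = -21.62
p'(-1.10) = 11.06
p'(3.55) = -28.00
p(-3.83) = -69.47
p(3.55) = -47.36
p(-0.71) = -4.30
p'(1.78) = -13.13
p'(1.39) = -9.86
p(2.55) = -23.56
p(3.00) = -33.23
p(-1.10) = -7.97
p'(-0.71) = 7.78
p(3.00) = -33.23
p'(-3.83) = 33.99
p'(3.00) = -23.38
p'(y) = 1.82 - 8.4*y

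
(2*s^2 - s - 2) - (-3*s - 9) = 2*s^2 + 2*s + 7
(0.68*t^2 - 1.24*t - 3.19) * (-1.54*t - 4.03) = -1.0472*t^3 - 0.8308*t^2 + 9.9098*t + 12.8557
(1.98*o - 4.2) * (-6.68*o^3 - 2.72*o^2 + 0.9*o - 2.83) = -13.2264*o^4 + 22.6704*o^3 + 13.206*o^2 - 9.3834*o + 11.886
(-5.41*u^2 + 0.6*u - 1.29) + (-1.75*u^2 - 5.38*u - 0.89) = -7.16*u^2 - 4.78*u - 2.18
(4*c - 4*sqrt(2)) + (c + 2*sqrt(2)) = 5*c - 2*sqrt(2)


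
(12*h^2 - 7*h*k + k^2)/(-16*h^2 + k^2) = (-3*h + k)/(4*h + k)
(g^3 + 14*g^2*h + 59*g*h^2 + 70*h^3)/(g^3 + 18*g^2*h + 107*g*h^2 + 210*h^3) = (g + 2*h)/(g + 6*h)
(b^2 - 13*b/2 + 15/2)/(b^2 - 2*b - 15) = (b - 3/2)/(b + 3)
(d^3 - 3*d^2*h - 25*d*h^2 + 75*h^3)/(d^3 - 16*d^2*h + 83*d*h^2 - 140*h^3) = (d^2 + 2*d*h - 15*h^2)/(d^2 - 11*d*h + 28*h^2)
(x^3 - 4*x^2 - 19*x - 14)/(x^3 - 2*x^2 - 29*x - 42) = (x + 1)/(x + 3)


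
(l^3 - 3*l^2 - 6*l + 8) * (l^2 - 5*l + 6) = l^5 - 8*l^4 + 15*l^3 + 20*l^2 - 76*l + 48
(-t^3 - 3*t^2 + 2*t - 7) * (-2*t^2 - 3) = 2*t^5 + 6*t^4 - t^3 + 23*t^2 - 6*t + 21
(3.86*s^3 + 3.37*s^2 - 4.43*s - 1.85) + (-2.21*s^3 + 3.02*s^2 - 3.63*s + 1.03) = 1.65*s^3 + 6.39*s^2 - 8.06*s - 0.82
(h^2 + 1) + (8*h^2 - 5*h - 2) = 9*h^2 - 5*h - 1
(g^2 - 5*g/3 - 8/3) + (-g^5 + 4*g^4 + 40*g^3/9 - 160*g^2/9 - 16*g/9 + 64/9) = -g^5 + 4*g^4 + 40*g^3/9 - 151*g^2/9 - 31*g/9 + 40/9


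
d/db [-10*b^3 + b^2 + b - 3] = -30*b^2 + 2*b + 1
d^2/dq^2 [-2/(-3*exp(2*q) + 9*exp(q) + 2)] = 6*((3 - 4*exp(q))*(-3*exp(2*q) + 9*exp(q) + 2) - 6*(2*exp(q) - 3)^2*exp(q))*exp(q)/(-3*exp(2*q) + 9*exp(q) + 2)^3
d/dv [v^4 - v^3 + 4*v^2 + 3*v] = 4*v^3 - 3*v^2 + 8*v + 3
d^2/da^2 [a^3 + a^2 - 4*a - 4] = 6*a + 2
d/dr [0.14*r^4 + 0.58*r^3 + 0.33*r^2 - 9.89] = r*(0.56*r^2 + 1.74*r + 0.66)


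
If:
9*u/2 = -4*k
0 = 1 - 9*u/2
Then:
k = -1/4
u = 2/9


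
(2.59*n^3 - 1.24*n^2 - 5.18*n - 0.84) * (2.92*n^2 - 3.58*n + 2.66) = 7.5628*n^5 - 12.893*n^4 - 3.797*n^3 + 12.7932*n^2 - 10.7716*n - 2.2344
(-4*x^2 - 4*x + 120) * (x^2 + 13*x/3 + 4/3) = -4*x^4 - 64*x^3/3 + 292*x^2/3 + 1544*x/3 + 160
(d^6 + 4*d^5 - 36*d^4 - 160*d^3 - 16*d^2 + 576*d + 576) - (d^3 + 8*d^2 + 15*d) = d^6 + 4*d^5 - 36*d^4 - 161*d^3 - 24*d^2 + 561*d + 576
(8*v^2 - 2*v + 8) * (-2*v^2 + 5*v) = -16*v^4 + 44*v^3 - 26*v^2 + 40*v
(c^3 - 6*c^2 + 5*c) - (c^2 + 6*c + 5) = c^3 - 7*c^2 - c - 5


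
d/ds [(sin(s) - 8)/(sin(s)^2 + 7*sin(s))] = (-cos(s) + 16/tan(s) + 56*cos(s)/sin(s)^2)/(sin(s) + 7)^2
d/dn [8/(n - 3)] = -8/(n - 3)^2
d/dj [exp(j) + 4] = exp(j)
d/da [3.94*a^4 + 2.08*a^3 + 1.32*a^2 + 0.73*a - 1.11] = 15.76*a^3 + 6.24*a^2 + 2.64*a + 0.73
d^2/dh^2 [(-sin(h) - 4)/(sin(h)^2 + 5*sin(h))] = (sin(h)^2 + 11*sin(h) + 58 + 76/sin(h) - 120/sin(h)^2 - 200/sin(h)^3)/(sin(h) + 5)^3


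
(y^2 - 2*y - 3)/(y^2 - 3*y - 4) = (y - 3)/(y - 4)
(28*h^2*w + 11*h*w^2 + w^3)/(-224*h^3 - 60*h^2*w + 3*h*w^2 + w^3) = w/(-8*h + w)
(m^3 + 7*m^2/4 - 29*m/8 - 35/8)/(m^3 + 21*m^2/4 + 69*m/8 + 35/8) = (4*m - 7)/(4*m + 7)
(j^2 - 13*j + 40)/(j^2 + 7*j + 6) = (j^2 - 13*j + 40)/(j^2 + 7*j + 6)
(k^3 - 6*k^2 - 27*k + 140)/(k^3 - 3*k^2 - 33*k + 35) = (k - 4)/(k - 1)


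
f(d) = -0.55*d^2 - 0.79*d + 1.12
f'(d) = -1.1*d - 0.79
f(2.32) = -3.67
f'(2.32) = -3.34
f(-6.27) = -15.55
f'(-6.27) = 6.11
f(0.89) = -0.02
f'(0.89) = -1.77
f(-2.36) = -0.08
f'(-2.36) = 1.81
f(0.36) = 0.76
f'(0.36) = -1.19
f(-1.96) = 0.56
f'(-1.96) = 1.37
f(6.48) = -27.09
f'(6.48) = -7.92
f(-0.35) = 1.33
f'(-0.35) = -0.40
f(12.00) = -87.56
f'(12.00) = -13.99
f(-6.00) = -13.94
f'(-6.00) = 5.81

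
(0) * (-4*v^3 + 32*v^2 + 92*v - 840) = 0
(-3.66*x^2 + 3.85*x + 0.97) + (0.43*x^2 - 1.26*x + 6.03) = -3.23*x^2 + 2.59*x + 7.0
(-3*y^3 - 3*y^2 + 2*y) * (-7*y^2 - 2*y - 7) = 21*y^5 + 27*y^4 + 13*y^3 + 17*y^2 - 14*y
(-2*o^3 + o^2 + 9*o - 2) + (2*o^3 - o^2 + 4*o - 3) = 13*o - 5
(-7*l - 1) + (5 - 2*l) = 4 - 9*l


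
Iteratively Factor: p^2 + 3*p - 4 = (p + 4)*(p - 1)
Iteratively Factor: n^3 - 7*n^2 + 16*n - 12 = (n - 2)*(n^2 - 5*n + 6) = (n - 2)^2*(n - 3)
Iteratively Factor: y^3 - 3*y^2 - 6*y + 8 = (y + 2)*(y^2 - 5*y + 4) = (y - 4)*(y + 2)*(y - 1)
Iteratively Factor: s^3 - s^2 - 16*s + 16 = (s + 4)*(s^2 - 5*s + 4) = (s - 4)*(s + 4)*(s - 1)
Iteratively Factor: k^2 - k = (k - 1)*(k)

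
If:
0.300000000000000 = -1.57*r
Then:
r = -0.19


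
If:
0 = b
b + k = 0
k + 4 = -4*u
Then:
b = 0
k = 0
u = -1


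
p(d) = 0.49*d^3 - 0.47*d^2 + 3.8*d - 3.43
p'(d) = 1.47*d^2 - 0.94*d + 3.8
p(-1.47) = -11.59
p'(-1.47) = 8.36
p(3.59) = 26.83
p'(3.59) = 19.37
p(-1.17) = -9.30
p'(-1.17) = 6.91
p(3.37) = 22.79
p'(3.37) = 17.33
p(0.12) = -2.98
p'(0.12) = 3.71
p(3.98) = 35.14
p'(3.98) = 23.34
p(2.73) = 13.41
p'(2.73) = 12.19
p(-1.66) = -13.27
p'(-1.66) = 9.41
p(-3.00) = -32.29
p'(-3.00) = 19.85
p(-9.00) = -432.91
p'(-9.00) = 131.33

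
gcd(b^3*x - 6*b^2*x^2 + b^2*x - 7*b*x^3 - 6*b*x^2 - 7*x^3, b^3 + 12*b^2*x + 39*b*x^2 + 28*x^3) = b + x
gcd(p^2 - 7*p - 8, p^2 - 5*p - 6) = p + 1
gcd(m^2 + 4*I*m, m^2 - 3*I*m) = m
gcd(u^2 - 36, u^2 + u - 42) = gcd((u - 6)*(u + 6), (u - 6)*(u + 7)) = u - 6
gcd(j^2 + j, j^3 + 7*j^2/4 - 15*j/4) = j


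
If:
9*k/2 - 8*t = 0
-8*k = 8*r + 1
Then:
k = 16*t/9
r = -16*t/9 - 1/8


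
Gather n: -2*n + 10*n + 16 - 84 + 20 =8*n - 48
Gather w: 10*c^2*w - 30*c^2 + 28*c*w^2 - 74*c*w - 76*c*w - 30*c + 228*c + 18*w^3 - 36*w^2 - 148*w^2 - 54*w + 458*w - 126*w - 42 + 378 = -30*c^2 + 198*c + 18*w^3 + w^2*(28*c - 184) + w*(10*c^2 - 150*c + 278) + 336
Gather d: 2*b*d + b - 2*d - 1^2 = b + d*(2*b - 2) - 1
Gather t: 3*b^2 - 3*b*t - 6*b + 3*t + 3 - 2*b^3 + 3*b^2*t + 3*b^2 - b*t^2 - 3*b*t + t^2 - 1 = -2*b^3 + 6*b^2 - 6*b + t^2*(1 - b) + t*(3*b^2 - 6*b + 3) + 2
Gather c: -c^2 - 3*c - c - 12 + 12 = -c^2 - 4*c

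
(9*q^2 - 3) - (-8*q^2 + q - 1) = 17*q^2 - q - 2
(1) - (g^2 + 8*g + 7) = -g^2 - 8*g - 6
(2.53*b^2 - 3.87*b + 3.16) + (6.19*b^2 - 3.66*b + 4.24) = 8.72*b^2 - 7.53*b + 7.4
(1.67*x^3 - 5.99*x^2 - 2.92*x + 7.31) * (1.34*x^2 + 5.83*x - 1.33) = 2.2378*x^5 + 1.7095*x^4 - 41.0556*x^3 + 0.738500000000002*x^2 + 46.5009*x - 9.7223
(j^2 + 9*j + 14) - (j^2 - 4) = 9*j + 18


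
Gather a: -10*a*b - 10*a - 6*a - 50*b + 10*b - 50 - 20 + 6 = a*(-10*b - 16) - 40*b - 64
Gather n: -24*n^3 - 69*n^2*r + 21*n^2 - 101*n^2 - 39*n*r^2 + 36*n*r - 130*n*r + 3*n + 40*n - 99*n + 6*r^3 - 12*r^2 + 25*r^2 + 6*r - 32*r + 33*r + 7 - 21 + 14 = -24*n^3 + n^2*(-69*r - 80) + n*(-39*r^2 - 94*r - 56) + 6*r^3 + 13*r^2 + 7*r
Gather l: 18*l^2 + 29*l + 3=18*l^2 + 29*l + 3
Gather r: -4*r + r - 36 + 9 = -3*r - 27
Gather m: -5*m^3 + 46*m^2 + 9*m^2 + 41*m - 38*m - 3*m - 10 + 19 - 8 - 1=-5*m^3 + 55*m^2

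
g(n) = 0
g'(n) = 0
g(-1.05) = 0.00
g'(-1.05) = 0.00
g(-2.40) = 0.00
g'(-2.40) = 0.00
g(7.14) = 0.00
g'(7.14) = 0.00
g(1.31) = 0.00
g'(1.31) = 0.00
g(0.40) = 0.00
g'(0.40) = 0.00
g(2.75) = 0.00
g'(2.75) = 0.00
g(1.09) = 0.00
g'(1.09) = 0.00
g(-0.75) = 0.00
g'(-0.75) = 0.00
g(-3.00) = 0.00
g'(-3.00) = 0.00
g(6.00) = 0.00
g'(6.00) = 0.00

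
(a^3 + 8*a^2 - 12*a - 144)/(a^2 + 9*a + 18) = (a^2 + 2*a - 24)/(a + 3)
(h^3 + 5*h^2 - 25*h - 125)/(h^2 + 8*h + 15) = (h^2 - 25)/(h + 3)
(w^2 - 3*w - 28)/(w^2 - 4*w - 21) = (w + 4)/(w + 3)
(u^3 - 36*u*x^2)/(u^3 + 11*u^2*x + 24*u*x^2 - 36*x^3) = u*(-u + 6*x)/(-u^2 - 5*u*x + 6*x^2)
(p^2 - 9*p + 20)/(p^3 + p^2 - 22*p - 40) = (p - 4)/(p^2 + 6*p + 8)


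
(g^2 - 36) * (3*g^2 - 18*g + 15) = 3*g^4 - 18*g^3 - 93*g^2 + 648*g - 540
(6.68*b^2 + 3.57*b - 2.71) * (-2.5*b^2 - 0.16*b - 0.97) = -16.7*b^4 - 9.9938*b^3 - 0.275799999999999*b^2 - 3.0293*b + 2.6287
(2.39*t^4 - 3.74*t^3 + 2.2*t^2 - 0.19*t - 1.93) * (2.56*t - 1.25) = 6.1184*t^5 - 12.5619*t^4 + 10.307*t^3 - 3.2364*t^2 - 4.7033*t + 2.4125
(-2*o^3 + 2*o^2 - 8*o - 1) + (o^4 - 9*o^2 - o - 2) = o^4 - 2*o^3 - 7*o^2 - 9*o - 3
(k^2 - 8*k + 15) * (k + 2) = k^3 - 6*k^2 - k + 30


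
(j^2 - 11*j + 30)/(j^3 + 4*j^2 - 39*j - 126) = (j - 5)/(j^2 + 10*j + 21)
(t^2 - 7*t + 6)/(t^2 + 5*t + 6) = (t^2 - 7*t + 6)/(t^2 + 5*t + 6)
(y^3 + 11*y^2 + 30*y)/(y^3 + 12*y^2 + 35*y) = (y + 6)/(y + 7)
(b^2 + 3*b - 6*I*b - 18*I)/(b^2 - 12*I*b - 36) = (b + 3)/(b - 6*I)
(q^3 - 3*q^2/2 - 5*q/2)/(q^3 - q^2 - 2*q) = (q - 5/2)/(q - 2)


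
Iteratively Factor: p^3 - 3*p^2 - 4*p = (p + 1)*(p^2 - 4*p) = p*(p + 1)*(p - 4)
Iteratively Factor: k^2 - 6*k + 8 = (k - 4)*(k - 2)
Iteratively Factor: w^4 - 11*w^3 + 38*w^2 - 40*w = (w - 5)*(w^3 - 6*w^2 + 8*w) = (w - 5)*(w - 2)*(w^2 - 4*w) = (w - 5)*(w - 4)*(w - 2)*(w)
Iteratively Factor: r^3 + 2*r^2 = (r + 2)*(r^2) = r*(r + 2)*(r)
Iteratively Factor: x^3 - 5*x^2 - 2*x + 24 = (x - 4)*(x^2 - x - 6) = (x - 4)*(x - 3)*(x + 2)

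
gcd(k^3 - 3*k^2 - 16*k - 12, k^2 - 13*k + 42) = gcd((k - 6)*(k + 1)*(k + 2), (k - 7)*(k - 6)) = k - 6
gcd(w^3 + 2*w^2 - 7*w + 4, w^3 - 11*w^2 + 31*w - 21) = w - 1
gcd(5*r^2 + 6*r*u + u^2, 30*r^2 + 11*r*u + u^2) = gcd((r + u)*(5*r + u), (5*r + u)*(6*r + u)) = 5*r + u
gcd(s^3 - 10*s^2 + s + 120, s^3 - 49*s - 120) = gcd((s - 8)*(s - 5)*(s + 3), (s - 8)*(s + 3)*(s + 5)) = s^2 - 5*s - 24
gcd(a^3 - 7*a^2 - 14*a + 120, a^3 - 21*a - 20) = a^2 - a - 20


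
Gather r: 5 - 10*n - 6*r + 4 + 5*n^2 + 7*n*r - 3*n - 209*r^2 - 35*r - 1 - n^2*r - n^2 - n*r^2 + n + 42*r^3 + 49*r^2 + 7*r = 4*n^2 - 12*n + 42*r^3 + r^2*(-n - 160) + r*(-n^2 + 7*n - 34) + 8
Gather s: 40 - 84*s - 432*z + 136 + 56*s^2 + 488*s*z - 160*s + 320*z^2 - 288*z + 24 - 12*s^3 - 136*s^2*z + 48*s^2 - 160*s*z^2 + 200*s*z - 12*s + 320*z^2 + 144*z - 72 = -12*s^3 + s^2*(104 - 136*z) + s*(-160*z^2 + 688*z - 256) + 640*z^2 - 576*z + 128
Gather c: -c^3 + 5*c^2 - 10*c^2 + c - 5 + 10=-c^3 - 5*c^2 + c + 5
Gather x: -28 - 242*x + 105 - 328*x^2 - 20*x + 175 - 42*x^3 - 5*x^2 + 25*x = -42*x^3 - 333*x^2 - 237*x + 252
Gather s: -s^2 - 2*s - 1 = -s^2 - 2*s - 1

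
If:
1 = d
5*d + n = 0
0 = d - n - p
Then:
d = 1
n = -5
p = 6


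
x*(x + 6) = x^2 + 6*x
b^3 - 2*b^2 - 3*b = b*(b - 3)*(b + 1)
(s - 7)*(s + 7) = s^2 - 49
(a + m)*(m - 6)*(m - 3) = a*m^2 - 9*a*m + 18*a + m^3 - 9*m^2 + 18*m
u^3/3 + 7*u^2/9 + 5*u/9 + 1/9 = (u/3 + 1/3)*(u + 1/3)*(u + 1)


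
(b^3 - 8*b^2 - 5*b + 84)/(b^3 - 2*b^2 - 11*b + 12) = (b - 7)/(b - 1)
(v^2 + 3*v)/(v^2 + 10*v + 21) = v/(v + 7)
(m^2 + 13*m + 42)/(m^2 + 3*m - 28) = (m + 6)/(m - 4)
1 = 1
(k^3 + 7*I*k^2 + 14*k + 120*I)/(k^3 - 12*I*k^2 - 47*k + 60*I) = (k^2 + 11*I*k - 30)/(k^2 - 8*I*k - 15)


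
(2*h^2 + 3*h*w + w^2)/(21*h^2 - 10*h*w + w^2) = (2*h^2 + 3*h*w + w^2)/(21*h^2 - 10*h*w + w^2)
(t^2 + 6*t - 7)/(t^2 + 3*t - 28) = (t - 1)/(t - 4)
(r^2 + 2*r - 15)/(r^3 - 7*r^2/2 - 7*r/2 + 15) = 2*(r + 5)/(2*r^2 - r - 10)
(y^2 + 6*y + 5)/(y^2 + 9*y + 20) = (y + 1)/(y + 4)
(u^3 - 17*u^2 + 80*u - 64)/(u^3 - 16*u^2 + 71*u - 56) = (u - 8)/(u - 7)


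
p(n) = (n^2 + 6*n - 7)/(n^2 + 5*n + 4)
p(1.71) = 0.40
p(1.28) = 0.19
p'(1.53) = 0.46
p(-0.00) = -1.75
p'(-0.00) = 3.69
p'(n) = (-2*n - 5)*(n^2 + 6*n - 7)/(n^2 + 5*n + 4)^2 + (2*n + 6)/(n^2 + 5*n + 4) = (-n^2 + 22*n + 59)/(n^4 + 10*n^3 + 33*n^2 + 40*n + 16)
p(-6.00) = -0.70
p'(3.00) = 0.15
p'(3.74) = 0.09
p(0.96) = -0.03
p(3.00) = 0.71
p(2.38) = 0.60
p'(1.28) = 0.59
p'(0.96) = 0.84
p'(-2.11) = 1.85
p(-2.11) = 7.25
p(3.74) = 0.80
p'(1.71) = 0.39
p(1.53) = 0.32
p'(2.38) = 0.23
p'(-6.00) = -1.09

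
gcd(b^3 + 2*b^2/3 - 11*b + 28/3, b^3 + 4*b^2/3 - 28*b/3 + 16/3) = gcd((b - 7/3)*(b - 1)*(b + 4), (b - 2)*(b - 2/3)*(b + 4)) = b + 4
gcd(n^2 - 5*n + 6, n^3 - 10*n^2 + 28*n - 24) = n - 2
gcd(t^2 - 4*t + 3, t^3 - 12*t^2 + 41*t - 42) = t - 3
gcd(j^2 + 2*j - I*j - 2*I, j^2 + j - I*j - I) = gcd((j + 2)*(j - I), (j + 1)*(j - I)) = j - I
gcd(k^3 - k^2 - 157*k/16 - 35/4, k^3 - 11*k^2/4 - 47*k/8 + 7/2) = k^2 - 9*k/4 - 7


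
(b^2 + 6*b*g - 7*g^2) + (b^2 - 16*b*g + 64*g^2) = 2*b^2 - 10*b*g + 57*g^2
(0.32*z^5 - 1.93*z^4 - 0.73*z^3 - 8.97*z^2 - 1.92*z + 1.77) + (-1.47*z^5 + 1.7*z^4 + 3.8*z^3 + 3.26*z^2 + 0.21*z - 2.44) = -1.15*z^5 - 0.23*z^4 + 3.07*z^3 - 5.71*z^2 - 1.71*z - 0.67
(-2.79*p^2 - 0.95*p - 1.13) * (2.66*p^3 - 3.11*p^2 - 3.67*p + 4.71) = -7.4214*p^5 + 6.1499*p^4 + 10.188*p^3 - 6.1401*p^2 - 0.327400000000001*p - 5.3223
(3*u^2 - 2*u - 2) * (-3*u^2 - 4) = -9*u^4 + 6*u^3 - 6*u^2 + 8*u + 8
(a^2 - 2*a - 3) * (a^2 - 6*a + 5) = a^4 - 8*a^3 + 14*a^2 + 8*a - 15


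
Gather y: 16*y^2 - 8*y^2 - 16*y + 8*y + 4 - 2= 8*y^2 - 8*y + 2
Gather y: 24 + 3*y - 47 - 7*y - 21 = -4*y - 44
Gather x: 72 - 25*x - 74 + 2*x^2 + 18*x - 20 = 2*x^2 - 7*x - 22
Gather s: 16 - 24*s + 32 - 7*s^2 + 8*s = -7*s^2 - 16*s + 48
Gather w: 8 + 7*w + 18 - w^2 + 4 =-w^2 + 7*w + 30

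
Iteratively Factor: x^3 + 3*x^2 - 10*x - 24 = (x + 4)*(x^2 - x - 6) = (x - 3)*(x + 4)*(x + 2)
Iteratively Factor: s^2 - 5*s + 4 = (s - 4)*(s - 1)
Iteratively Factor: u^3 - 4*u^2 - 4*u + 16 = (u + 2)*(u^2 - 6*u + 8) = (u - 2)*(u + 2)*(u - 4)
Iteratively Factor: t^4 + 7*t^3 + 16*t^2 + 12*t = (t + 3)*(t^3 + 4*t^2 + 4*t) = (t + 2)*(t + 3)*(t^2 + 2*t) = (t + 2)^2*(t + 3)*(t)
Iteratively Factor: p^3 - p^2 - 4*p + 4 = (p - 1)*(p^2 - 4) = (p - 2)*(p - 1)*(p + 2)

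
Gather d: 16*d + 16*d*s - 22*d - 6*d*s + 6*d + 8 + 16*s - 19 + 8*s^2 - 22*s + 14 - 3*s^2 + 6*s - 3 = 10*d*s + 5*s^2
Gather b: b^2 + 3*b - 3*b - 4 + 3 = b^2 - 1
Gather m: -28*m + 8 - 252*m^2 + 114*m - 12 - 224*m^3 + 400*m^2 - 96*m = -224*m^3 + 148*m^2 - 10*m - 4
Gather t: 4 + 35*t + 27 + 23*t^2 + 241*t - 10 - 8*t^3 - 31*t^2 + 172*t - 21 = -8*t^3 - 8*t^2 + 448*t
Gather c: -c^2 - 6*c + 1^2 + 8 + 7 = -c^2 - 6*c + 16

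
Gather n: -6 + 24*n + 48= 24*n + 42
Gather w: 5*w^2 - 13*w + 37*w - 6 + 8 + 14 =5*w^2 + 24*w + 16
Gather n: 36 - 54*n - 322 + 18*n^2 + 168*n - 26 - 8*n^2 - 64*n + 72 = 10*n^2 + 50*n - 240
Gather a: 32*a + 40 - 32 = 32*a + 8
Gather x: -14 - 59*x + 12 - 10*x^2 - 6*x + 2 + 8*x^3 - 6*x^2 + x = 8*x^3 - 16*x^2 - 64*x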